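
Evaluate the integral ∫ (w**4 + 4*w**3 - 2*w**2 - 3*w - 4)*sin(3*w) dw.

Use integration by parts with u = w**4 + 4*w**3 - 2*w**2 - 3*w - 4, dv = sin(3*w) dw, so v = -cos(3*w)/3.
Apply parts 4 times (tabular method): alternate signs, differentiate u down to 0, integrate dv up.

-w**4*cos(3*w)/3 + 4*w**3*sin(3*w)/9 - 4*w**3*cos(3*w)/3 + 4*w**2*sin(3*w)/3 + 10*w**2*cos(3*w)/9 - 20*w*sin(3*w)/27 + 17*w*cos(3*w)/9 - 17*sin(3*w)/27 + 88*cos(3*w)/81 + C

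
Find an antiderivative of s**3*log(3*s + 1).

s**4*log(3*s + 1)/4 - s**4/16 + s**3/36 - s**2/72 + s/108 - log(3*s + 1)/324 + C

Use integration by parts with u = log(3*s + 1), dv = s**3 ds.
Then du = 3/(3*s + 1) ds and v = s**4/4.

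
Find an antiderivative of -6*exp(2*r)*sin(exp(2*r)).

3*cos(exp(2*r)) + C

Let u = exp(2*r), so du = (2*exp(2*r)) dr.
Rewriting, the integral becomes -3·∫ sin(u) du = -3·-cos(u).
Substituting back, u = exp(2*r).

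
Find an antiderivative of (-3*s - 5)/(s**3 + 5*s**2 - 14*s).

Factor the denominator: s*(s - 2)*(s + 7).
Partial-fraction decomposition: 16/(63*(s + 7)) - 11/(18*(s - 2)) + 5/(14*s).
Integrate each term: A/(s−a) contributes A·log|s−a|.

5*log(s)/14 - 11*log(s - 2)/18 + 16*log(s + 7)/63 + C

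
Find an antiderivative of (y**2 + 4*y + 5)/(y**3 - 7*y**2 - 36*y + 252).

82*log(y - 7)/13 - 65*log(y - 6)/12 + 17*log(y + 6)/156 + C

Factor the denominator: (y - 7)*(y - 6)*(y + 6).
Partial-fraction decomposition: 17/(156*(y + 6)) - 65/(12*(y - 6)) + 82/(13*(y - 7)).
Integrate each term: A/(y−a) contributes A·log|y−a|.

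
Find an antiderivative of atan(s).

Use integration by parts with u = arctan(s), dv = ds.
Then du = 1/(s**2 + 1) ds.

s*atan(s) - log(s**2 + 1)/2 + C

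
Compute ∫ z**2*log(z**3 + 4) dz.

Let u = z**3 + 4, so du = (3*z**2) dz.
The integral becomes (1/3)·∫ log(u) du; integrate by parts with u′=log(u), dv′=du.

z**3*log(z**3 + 4)/3 - z**3/3 + 4*log(z**3 + 4)/3 + C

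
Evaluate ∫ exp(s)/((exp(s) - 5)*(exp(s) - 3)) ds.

Let u = e^s, du = e^s ds.
The integral becomes ∫ du/((u-5)(u-3)); decompose into partial fractions.

log(exp(s) - 5)/2 - log(exp(s) - 3)/2 + C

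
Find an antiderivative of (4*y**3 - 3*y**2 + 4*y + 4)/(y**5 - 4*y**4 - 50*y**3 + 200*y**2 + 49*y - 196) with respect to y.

419*log(y - 7)/672 - 76*log(y - 4)/165 + log(y - 1)/32 + 7*log(y + 1)/480 - 1543*log(y + 7)/7392 + C

Factor the denominator: (y - 7)*(y - 4)*(y - 1)*(y + 1)*(y + 7).
Partial-fraction decomposition: -1543/(7392*(y + 7)) + 7/(480*(y + 1)) + 1/(32*(y - 1)) - 76/(165*(y - 4)) + 419/(672*(y - 7)).
Integrate each term: A/(y−a) contributes A·log|y−a|.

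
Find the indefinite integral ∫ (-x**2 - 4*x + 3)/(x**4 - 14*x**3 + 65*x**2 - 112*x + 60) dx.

-57*log(x - 6)/20 + 7*log(x - 5)/2 - 3*log(x - 2)/4 + log(x - 1)/10 + C

Factor the denominator: (x - 6)*(x - 5)*(x - 2)*(x - 1).
Partial-fraction decomposition: 1/(10*(x - 1)) - 3/(4*(x - 2)) + 7/(2*(x - 5)) - 57/(20*(x - 6)).
Integrate each term: A/(x−a) contributes A·log|x−a|.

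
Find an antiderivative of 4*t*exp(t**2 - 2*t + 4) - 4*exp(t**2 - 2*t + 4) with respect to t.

Let u = t**2 - 2*t + 4, so du = (2*t - 2) dt.
Rewriting, the integral becomes 2·∫ e^u du = 2·e^u.
Substituting back, u = t**2 - 2*t + 4.

2*exp(t**2 - 2*t + 4) + C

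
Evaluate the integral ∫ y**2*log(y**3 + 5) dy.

Let u = y**3 + 5, so du = (3*y**2) dy.
The integral becomes (1/3)·∫ log(u) du; integrate by parts with u′=log(u), dv′=du.

y**3*log(y**3 + 5)/3 - y**3/3 + 5*log(y**3 + 5)/3 + C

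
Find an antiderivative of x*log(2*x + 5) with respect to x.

x**2*log(2*x + 5)/2 - x**2/4 + 5*x/4 - 25*log(2*x + 5)/8 + C

Use integration by parts with u = log(2*x + 5), dv = x dx.
Then du = 2/(2*x + 5) dx and v = x**2/2.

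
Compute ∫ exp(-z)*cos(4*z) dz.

Let I denote the integral. Integrate by parts with u = cos(4*z), dv = exp(-z) dz, so v = -exp(-z): I = -exp(-z)*cos(4*z) − 4·∫ exp(-z)*sin(4*z) dz.
Apply parts again with u = sin(4*z), dv = exp(-z) dz: ∫ exp(-z)*sin(4*z) dz = -exp(-z)*sin(4*z) + 4·I. Substituting back brings back I: I = 4*exp(-z)*sin(4*z) - exp(-z)*cos(4*z) − 16·I.
Solving for I: (1 + 16)·I equals the remaining terms, so I = (1/17)·(4*exp(-z)*sin(4*z) - exp(-z)*cos(4*z)).

4*exp(-z)*sin(4*z)/17 - exp(-z)*cos(4*z)/17 + C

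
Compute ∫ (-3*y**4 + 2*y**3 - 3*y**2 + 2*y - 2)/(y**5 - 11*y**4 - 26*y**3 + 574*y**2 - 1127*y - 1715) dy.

10789*log(y - 7)/3136 - 47*log(y - 5)/8 + log(y + 1)/192 - 671*log(y + 7)/1176 + 1663/(56*y - 392) + C

Factor the denominator: (y - 7)**2*(y - 5)*(y + 1)*(y + 7).
Partial-fraction decomposition: -671/(1176*(y + 7)) + 1/(192*(y + 1)) - 47/(8*(y - 5)) + 10789/(3136*(y - 7)) - 1663/(56*(y - 7)**2).
Integrate each term; A/(y−a) gives A·log|y−a|; A/(y−a)² gives −A/(y−a).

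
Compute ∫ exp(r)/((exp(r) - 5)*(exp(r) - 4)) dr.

Let u = e^r, du = e^r dr.
The integral becomes ∫ du/((u-5)(u-4)); decompose into partial fractions.

log(exp(r) - 5) - log(exp(r) - 4) + C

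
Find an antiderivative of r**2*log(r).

r**3*log(r)/3 - r**3/9 + C

Use integration by parts with u = log(r), dv = r**2 dr.
Then du = 1/r dr and v = r**3/3.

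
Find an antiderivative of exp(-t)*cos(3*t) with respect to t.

3*exp(-t)*sin(3*t)/10 - exp(-t)*cos(3*t)/10 + C

Let I denote the integral. Integrate by parts with u = cos(3*t), dv = exp(-t) dt, so v = -exp(-t): I = -exp(-t)*cos(3*t) − 3·∫ exp(-t)*sin(3*t) dt.
Apply parts again with u = sin(3*t), dv = exp(-t) dt: ∫ exp(-t)*sin(3*t) dt = -exp(-t)*sin(3*t) + 3·I. Substituting back brings back I: I = 3*exp(-t)*sin(3*t) - exp(-t)*cos(3*t) − 9·I.
Solving for I: (1 + 9)·I equals the remaining terms, so I = (1/10)·(3*exp(-t)*sin(3*t) - exp(-t)*cos(3*t)).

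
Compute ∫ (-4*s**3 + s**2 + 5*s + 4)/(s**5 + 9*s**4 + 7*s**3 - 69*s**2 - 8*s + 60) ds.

-log(s - 2)/12 - log(s - 1)/14 + log(s + 1)/30 - 3*log(s + 5) + 437*log(s + 6)/140 + C

Factor the denominator: (s - 2)*(s - 1)*(s + 1)*(s + 5)*(s + 6).
Partial-fraction decomposition: 437/(140*(s + 6)) - 3/(s + 5) + 1/(30*(s + 1)) - 1/(14*(s - 1)) - 1/(12*(s - 2)).
Integrate each term: A/(s−a) contributes A·log|s−a|.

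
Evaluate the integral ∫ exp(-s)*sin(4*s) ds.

-exp(-s)*sin(4*s)/17 - 4*exp(-s)*cos(4*s)/17 + C

Let I denote the integral. Integrate by parts with u = sin(4*s), dv = exp(-s) ds, so v = -exp(-s): I = -exp(-s)*sin(4*s) + 4·∫ exp(-s)*cos(4*s) ds.
Apply parts again with u = cos(4*s), dv = exp(-s) ds: ∫ exp(-s)*cos(4*s) ds = -exp(-s)*cos(4*s) − 4·I. Substituting back brings back I: I = -exp(-s)*sin(4*s) - 4*exp(-s)*cos(4*s) − 16·I.
Solving for I: (1 + 16)·I equals the remaining terms, so I = (1/17)·(-exp(-s)*sin(4*s) - 4*exp(-s)*cos(4*s)).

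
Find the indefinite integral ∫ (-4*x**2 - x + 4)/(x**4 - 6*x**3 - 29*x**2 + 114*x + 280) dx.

Factor the denominator: (x - 7)*(x - 5)*(x + 2)*(x + 4).
Partial-fraction decomposition: 28/(99*(x + 4)) - 5/(63*(x + 2)) + 101/(126*(x - 5)) - 199/(198*(x - 7)).
Integrate each term: A/(x−a) contributes A·log|x−a|.

-199*log(x - 7)/198 + 101*log(x - 5)/126 - 5*log(x + 2)/63 + 28*log(x + 4)/99 + C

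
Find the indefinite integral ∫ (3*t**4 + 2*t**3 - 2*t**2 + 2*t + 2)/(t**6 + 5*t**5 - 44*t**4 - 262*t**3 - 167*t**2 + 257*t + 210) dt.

Factor the denominator: (t - 7)*(t - 1)*(t + 1)**2*(t + 5)*(t + 6).
Partial-fraction decomposition: -482/(325*(t + 6)) + 1567/(1152*(t + 5)) - 7/(12800*(t + 1)) - 1/(320*(t + 1)**2) - 1/(144*(t - 1)) + 7807/(59904*(t - 7)).
Integrate each term; A/(t−a) gives A·log|t−a|; A/(t−a)² gives −A/(t−a).

7807*log(t - 7)/59904 - log(t - 1)/144 - 7*log(t + 1)/12800 + 1567*log(t + 5)/1152 - 482*log(t + 6)/325 + 1/(320*t + 320) + C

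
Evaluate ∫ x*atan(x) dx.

x**2*atan(x)/2 - x/2 + atan(x)/2 + C

Use integration by parts with u = arctan(x), dv = x dx.
Then du = 1/(x**2 + 1) dx.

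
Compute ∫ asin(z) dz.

Use integration by parts with u = arcsin(z), dv = dz.
Then du = 1/sqrt(-z**2 + 1) dz.

z*asin(z) + sqrt(-z**2 + 1) + C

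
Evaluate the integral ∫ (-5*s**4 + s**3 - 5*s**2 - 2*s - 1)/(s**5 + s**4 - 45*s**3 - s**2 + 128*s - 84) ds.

Factor the denominator: (s - 6)*(s - 1)**2*(s + 2)*(s + 7).
Partial-fraction decomposition: -629/(208*(s + 7)) + 7/(24*(s + 2)) + 259/(1200*(s - 1)) + 1/(10*(s - 1)**2) - 6457/(2600*(s - 6)).
Integrate each term; A/(s−a) gives A·log|s−a|; A/(s−a)² gives −A/(s−a).

-6457*log(s - 6)/2600 + 259*log(s - 1)/1200 + 7*log(s + 2)/24 - 629*log(s + 7)/208 - 1/(10*s - 10) + C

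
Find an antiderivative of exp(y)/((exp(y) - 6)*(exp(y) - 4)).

Let u = e^y, du = e^y dy.
The integral becomes ∫ du/((u-4)(u-6)); decompose into partial fractions.

log(exp(y) - 6)/2 - log(exp(y) - 4)/2 + C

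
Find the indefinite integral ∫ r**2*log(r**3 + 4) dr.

Let u = r**3 + 4, so du = (3*r**2) dr.
The integral becomes (1/3)·∫ log(u) du; integrate by parts with u′=log(u), dv′=du.

r**3*log(r**3 + 4)/3 - r**3/3 + 4*log(r**3 + 4)/3 + C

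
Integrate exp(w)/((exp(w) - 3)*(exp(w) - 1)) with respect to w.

log(exp(w) - 3)/2 - log(exp(w) - 1)/2 + C

Let u = e^w, du = e^w dw.
The integral becomes ∫ du/((u-1)(u-3)); decompose into partial fractions.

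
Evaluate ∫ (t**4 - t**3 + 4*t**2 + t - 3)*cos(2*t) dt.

t**4*sin(2*t)/2 - t**3*sin(2*t)/2 + t**3*cos(2*t) + t**2*sin(2*t)/2 - 3*t**2*cos(2*t)/4 + 5*t*sin(2*t)/4 + t*cos(2*t)/2 - 7*sin(2*t)/4 + 5*cos(2*t)/8 + C

Use integration by parts with u = t**4 - t**3 + 4*t**2 + t - 3, dv = cos(2*t) dt, so v = sin(2*t)/2.
Apply parts 4 times (tabular method): alternate signs, differentiate u down to 0, integrate dv up.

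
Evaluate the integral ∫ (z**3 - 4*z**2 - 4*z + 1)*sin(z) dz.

-z**3*cos(z) + 3*z**2*sin(z) + 4*z**2*cos(z) - 8*z*sin(z) + 10*z*cos(z) - 10*sin(z) - 9*cos(z) + C

Use integration by parts with u = z**3 - 4*z**2 - 4*z + 1, dv = sin(z) dz, so v = -cos(z).
Apply parts 3 times (tabular method): alternate signs, differentiate u down to 0, integrate dv up.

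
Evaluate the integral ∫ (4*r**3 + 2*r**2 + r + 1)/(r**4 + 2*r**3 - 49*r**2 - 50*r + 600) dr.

Factor the denominator: (r - 5)*(r - 4)*(r + 5)*(r + 6).
Partial-fraction decomposition: 797/(110*(r + 6)) - 227/(45*(r + 5)) - 293/(90*(r - 4)) + 278/(55*(r - 5)).
Integrate each term: A/(r−a) contributes A·log|r−a|.

278*log(r - 5)/55 - 293*log(r - 4)/90 - 227*log(r + 5)/45 + 797*log(r + 6)/110 + C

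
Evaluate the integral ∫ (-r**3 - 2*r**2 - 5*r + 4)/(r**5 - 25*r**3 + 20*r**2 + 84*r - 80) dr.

Factor the denominator: (r - 4)*(r - 2)*(r - 1)*(r + 2)*(r + 5).
Partial-fraction decomposition: 52/(567*(r + 5)) - 7/(108*(r + 2)) - 2/(27*(r - 1)) + 11/(28*(r - 2)) - 28/(81*(r - 4)).
Integrate each term: A/(r−a) contributes A·log|r−a|.

-28*log(r - 4)/81 + 11*log(r - 2)/28 - 2*log(r - 1)/27 - 7*log(r + 2)/108 + 52*log(r + 5)/567 + C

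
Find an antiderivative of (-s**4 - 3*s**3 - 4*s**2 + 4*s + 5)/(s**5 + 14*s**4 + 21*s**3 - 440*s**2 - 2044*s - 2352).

Factor the denominator: (s - 6)*(s + 2)*(s + 4)*(s + 7)**2.
Partial-fraction decomposition: -3916/(38025*(s + 7)) + 1591/(195*(s + 7)**2) - 139/(180*(s + 4)) + 11/(400*(s + 2)) - 2059/(13520*(s - 6)).
Integrate each term; A/(s−a) gives A·log|s−a|; A/(s−a)² gives −A/(s−a).

-2059*log(s - 6)/13520 + 11*log(s + 2)/400 - 139*log(s + 4)/180 - 3916*log(s + 7)/38025 - 1591/(195*s + 1365) + C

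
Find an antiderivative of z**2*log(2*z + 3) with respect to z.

z**3*log(2*z + 3)/3 - z**3/9 + z**2/4 - 3*z/4 + 9*log(2*z + 3)/8 + C

Use integration by parts with u = log(2*z + 3), dv = z**2 dz.
Then du = 2/(2*z + 3) dz and v = z**3/3.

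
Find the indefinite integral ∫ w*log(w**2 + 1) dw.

Let u = w**2 + 1, so du = (2*w) dw.
The integral becomes (1/2)·∫ log(u) du; integrate by parts with u′=log(u), dv′=du.

w**2*log(w**2 + 1)/2 - w**2/2 + log(w**2 + 1)/2 + C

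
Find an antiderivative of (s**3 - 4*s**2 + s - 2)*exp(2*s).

Use integration by parts with u = s**3 - 4*s**2 + s - 2, dv = exp(2*s) ds, so v = exp(2*s)/2.
Apply parts 3 times (tabular method): alternate signs, differentiate u down to 0, integrate dv up.

(4*s**3 - 22*s**2 + 26*s - 21)*exp(2*s)/8 + C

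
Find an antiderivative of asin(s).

Use integration by parts with u = arcsin(s), dv = ds.
Then du = 1/sqrt(-s**2 + 1) ds.

s*asin(s) + sqrt(-s**2 + 1) + C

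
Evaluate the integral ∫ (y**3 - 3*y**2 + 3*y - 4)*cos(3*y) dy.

Use integration by parts with u = y**3 - 3*y**2 + 3*y - 4, dv = cos(3*y) dy, so v = sin(3*y)/3.
Apply parts 3 times (tabular method): alternate signs, differentiate u down to 0, integrate dv up.

y**3*sin(3*y)/3 - y**2*sin(3*y) + y**2*cos(3*y)/3 + 7*y*sin(3*y)/9 - 2*y*cos(3*y)/3 - 10*sin(3*y)/9 + 7*cos(3*y)/27 + C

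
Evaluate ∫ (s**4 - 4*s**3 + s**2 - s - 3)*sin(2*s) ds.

-s**4*cos(2*s)/2 + s**3*sin(2*s) + 2*s**3*cos(2*s) - 3*s**2*sin(2*s) + s**2*cos(2*s) - s*sin(2*s) - 5*s*cos(2*s)/2 + 5*sin(2*s)/4 + cos(2*s) + C

Use integration by parts with u = s**4 - 4*s**3 + s**2 - s - 3, dv = sin(2*s) ds, so v = -cos(2*s)/2.
Apply parts 4 times (tabular method): alternate signs, differentiate u down to 0, integrate dv up.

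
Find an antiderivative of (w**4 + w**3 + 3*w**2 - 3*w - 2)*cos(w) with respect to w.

Use integration by parts with u = w**4 + w**3 + 3*w**2 - 3*w - 2, dv = cos(w) dw, so v = sin(w).
Apply parts 4 times (tabular method): alternate signs, differentiate u down to 0, integrate dv up.

w**4*sin(w) + w**3*sin(w) + 4*w**3*cos(w) - 9*w**2*sin(w) + 3*w**2*cos(w) - 9*w*sin(w) - 18*w*cos(w) + 16*sin(w) - 9*cos(w) + C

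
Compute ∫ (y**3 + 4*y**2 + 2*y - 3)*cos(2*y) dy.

y**3*sin(2*y)/2 + 2*y**2*sin(2*y) + 3*y**2*cos(2*y)/4 + y*sin(2*y)/4 + 2*y*cos(2*y) - 5*sin(2*y)/2 + cos(2*y)/8 + C

Use integration by parts with u = y**3 + 4*y**2 + 2*y - 3, dv = cos(2*y) dy, so v = sin(2*y)/2.
Apply parts 3 times (tabular method): alternate signs, differentiate u down to 0, integrate dv up.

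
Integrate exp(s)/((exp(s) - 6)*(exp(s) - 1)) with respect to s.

Let u = e^s, du = e^s ds.
The integral becomes ∫ du/((u-1)(u-6)); decompose into partial fractions.

log(exp(s) - 6)/5 - log(exp(s) - 1)/5 + C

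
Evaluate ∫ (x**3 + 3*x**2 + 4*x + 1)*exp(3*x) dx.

Use integration by parts with u = x**3 + 3*x**2 + 4*x + 1, dv = exp(3*x) dx, so v = exp(3*x)/3.
Apply parts 3 times (tabular method): alternate signs, differentiate u down to 0, integrate dv up.

(9*x**3 + 18*x**2 + 24*x + 1)*exp(3*x)/27 + C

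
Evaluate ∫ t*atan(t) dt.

t**2*atan(t)/2 - t/2 + atan(t)/2 + C

Use integration by parts with u = arctan(t), dv = t dt.
Then du = 1/(t**2 + 1) dt.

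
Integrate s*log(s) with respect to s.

Use integration by parts with u = log(s), dv = s ds.
Then du = 1/s ds and v = s**2/2.

s**2*log(s)/2 - s**2/4 + C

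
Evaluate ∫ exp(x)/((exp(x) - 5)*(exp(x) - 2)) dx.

log(exp(x) - 5)/3 - log(exp(x) - 2)/3 + C

Let u = e^x, du = e^x dx.
The integral becomes ∫ du/((u-5)(u-2)); decompose into partial fractions.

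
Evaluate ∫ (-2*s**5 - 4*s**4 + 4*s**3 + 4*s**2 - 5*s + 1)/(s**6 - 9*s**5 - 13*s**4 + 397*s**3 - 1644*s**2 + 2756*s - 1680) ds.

Factor the denominator: (s - 5)*(s - 4)*(s - 3)*(s - 2)**2*(s + 7).
Partial-fraction decomposition: -2287/(10692*(s + 7)) + 6881/(972*(s - 2)) + 89/(54*(s - 2)**2) - 34/(s - 3) + 2771/(44*(s - 4)) - 4087/(108*(s - 5)).
Integrate each term; A/(s−a) gives A·log|s−a|; A/(s−a)² gives −A/(s−a).

-4087*log(s - 5)/108 + 2771*log(s - 4)/44 - 34*log(s - 3) + 6881*log(s - 2)/972 - 2287*log(s + 7)/10692 - 89/(54*s - 108) + C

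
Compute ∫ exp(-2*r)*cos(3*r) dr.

Let I denote the integral. Integrate by parts with u = cos(3*r), dv = exp(-2*r) dr, so v = -exp(-2*r)/2: I = -exp(-2*r)*cos(3*r)/2 − (3/2)·∫ exp(-2*r)*sin(3*r) dr.
Apply parts again with u = sin(3*r), dv = exp(-2*r) dr: ∫ exp(-2*r)*sin(3*r) dr = -exp(-2*r)*sin(3*r)/2 + (3/2)·I. Substituting back brings back I: I = 3*exp(-2*r)*sin(3*r)/4 - exp(-2*r)*cos(3*r)/2 − (9/4)·I.
Solving for I: (1 + 9/4)·I equals the remaining terms, so I = (4/13)·(3*exp(-2*r)*sin(3*r)/4 - exp(-2*r)*cos(3*r)/2).

3*exp(-2*r)*sin(3*r)/13 - 2*exp(-2*r)*cos(3*r)/13 + C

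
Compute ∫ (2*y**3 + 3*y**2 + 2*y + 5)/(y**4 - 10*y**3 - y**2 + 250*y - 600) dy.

557*log(y - 6)/22 - 34*log(y - 5) + 21*log(y - 4)/2 + 2*log(y + 5)/11 + C

Factor the denominator: (y - 6)*(y - 5)*(y - 4)*(y + 5).
Partial-fraction decomposition: 2/(11*(y + 5)) + 21/(2*(y - 4)) - 34/(y - 5) + 557/(22*(y - 6)).
Integrate each term: A/(y−a) contributes A·log|y−a|.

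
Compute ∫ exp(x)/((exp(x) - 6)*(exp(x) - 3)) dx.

Let u = e^x, du = e^x dx.
The integral becomes ∫ du/((u-3)(u-6)); decompose into partial fractions.

log(exp(x) - 6)/3 - log(exp(x) - 3)/3 + C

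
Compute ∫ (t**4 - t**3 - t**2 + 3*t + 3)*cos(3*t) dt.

t**4*sin(3*t)/3 - t**3*sin(3*t)/3 + 4*t**3*cos(3*t)/9 - 7*t**2*sin(3*t)/9 - t**2*cos(3*t)/3 + 11*t*sin(3*t)/9 - 14*t*cos(3*t)/27 + 95*sin(3*t)/81 + 11*cos(3*t)/27 + C

Use integration by parts with u = t**4 - t**3 - t**2 + 3*t + 3, dv = cos(3*t) dt, so v = sin(3*t)/3.
Apply parts 4 times (tabular method): alternate signs, differentiate u down to 0, integrate dv up.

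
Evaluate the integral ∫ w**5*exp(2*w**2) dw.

Let u = w², du = 2w dw; rewrite as (1/2)∫ u^2·exp(2u) du.
Now integrate by parts 2 times.

(2*w**4 - 2*w**2 + 1)*exp(2*w**2)/8 + C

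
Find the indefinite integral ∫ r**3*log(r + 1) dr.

r**4*log(r + 1)/4 - r**4/16 + r**3/12 - r**2/8 + r/4 - log(r + 1)/4 + C

Use integration by parts with u = log(r + 1), dv = r**3 dr.
Then du = 1/(r + 1) dr and v = r**4/4.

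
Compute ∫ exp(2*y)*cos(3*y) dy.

Let I denote the integral. Integrate by parts with u = cos(3*y), dv = exp(2*y) dy, so v = exp(2*y)/2: I = exp(2*y)*cos(3*y)/2 + (3/2)·∫ exp(2*y)*sin(3*y) dy.
Apply parts again with u = sin(3*y), dv = exp(2*y) dy: ∫ exp(2*y)*sin(3*y) dy = exp(2*y)*sin(3*y)/2 − (3/2)·I. Substituting back brings back I: I = 3*exp(2*y)*sin(3*y)/4 + exp(2*y)*cos(3*y)/2 − (9/4)·I.
Solving for I: (1 + 9/4)·I equals the remaining terms, so I = (4/13)·(3*exp(2*y)*sin(3*y)/4 + exp(2*y)*cos(3*y)/2).

3*exp(2*y)*sin(3*y)/13 + 2*exp(2*y)*cos(3*y)/13 + C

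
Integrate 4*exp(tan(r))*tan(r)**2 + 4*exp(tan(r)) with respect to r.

Let u = tan(r), so du = (tan(r)**2 + 1) dr.
Rewriting, the integral becomes 4·∫ e^u du = 4·e^u.
Substituting back, u = tan(r).

4*exp(tan(r)) + C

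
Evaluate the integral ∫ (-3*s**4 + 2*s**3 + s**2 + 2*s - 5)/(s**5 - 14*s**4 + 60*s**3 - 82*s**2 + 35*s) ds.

-log(s)/7 - 2153*log(s - 7)/168 + 319*log(s - 5)/32 - log(s - 1)/96 + 1/(8*s - 8) + C

Factor the denominator: s*(s - 7)*(s - 5)*(s - 1)**2.
Partial-fraction decomposition: -1/(96*(s - 1)) - 1/(8*(s - 1)**2) + 319/(32*(s - 5)) - 2153/(168*(s - 7)) - 1/(7*s).
Integrate each term; A/(s−a) gives A·log|s−a|; A/(s−a)² gives −A/(s−a).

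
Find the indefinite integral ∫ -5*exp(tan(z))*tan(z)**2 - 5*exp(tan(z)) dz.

Let u = tan(z), so du = (tan(z)**2 + 1) dz.
Rewriting, the integral becomes -5·∫ e^u du = -5·e^u.
Substituting back, u = tan(z).

-5*exp(tan(z)) + C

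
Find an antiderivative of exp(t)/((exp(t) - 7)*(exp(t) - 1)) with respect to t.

log(exp(t) - 7)/6 - log(exp(t) - 1)/6 + C

Let u = e^t, du = e^t dt.
The integral becomes ∫ du/((u-7)(u-1)); decompose into partial fractions.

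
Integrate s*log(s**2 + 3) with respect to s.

Let u = s**2 + 3, so du = (2*s) ds.
The integral becomes (1/2)·∫ log(u) du; integrate by parts with u′=log(u), dv′=du.

s**2*log(s**2 + 3)/2 - s**2/2 + 3*log(s**2 + 3)/2 + C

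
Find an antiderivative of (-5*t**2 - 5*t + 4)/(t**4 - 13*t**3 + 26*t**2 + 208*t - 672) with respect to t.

Factor the denominator: (t - 7)*(t - 6)*(t - 4)*(t + 4).
Partial-fraction decomposition: 7/(110*(t + 4)) - 2/(t - 4) + 103/(10*(t - 6)) - 92/(11*(t - 7)).
Integrate each term: A/(t−a) contributes A·log|t−a|.

-92*log(t - 7)/11 + 103*log(t - 6)/10 - 2*log(t - 4) + 7*log(t + 4)/110 + C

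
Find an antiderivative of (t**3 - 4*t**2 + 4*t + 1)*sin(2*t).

Use integration by parts with u = t**3 - 4*t**2 + 4*t + 1, dv = sin(2*t) dt, so v = -cos(2*t)/2.
Apply parts 3 times (tabular method): alternate signs, differentiate u down to 0, integrate dv up.

-t**3*cos(2*t)/2 + 3*t**2*sin(2*t)/4 + 2*t**2*cos(2*t) - 2*t*sin(2*t) - 5*t*cos(2*t)/4 + 5*sin(2*t)/8 - 3*cos(2*t)/2 + C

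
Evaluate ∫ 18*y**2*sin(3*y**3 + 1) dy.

-2*cos(3*y**3 + 1) + C

Let u = 3*y**3 + 1, so du = (9*y**2) dy.
Rewriting, the integral becomes 2·∫ sin(u) du = 2·-cos(u).
Substituting back, u = 3*y**3 + 1.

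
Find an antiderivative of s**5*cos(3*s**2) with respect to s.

Let u = s², du = 2s ds; rewrite as (1/2)∫ u^2·cos(3u) du.
Now integrate by parts 2 times.

s**4*sin(3*s**2)/6 + s**2*cos(3*s**2)/9 - sin(3*s**2)/27 + C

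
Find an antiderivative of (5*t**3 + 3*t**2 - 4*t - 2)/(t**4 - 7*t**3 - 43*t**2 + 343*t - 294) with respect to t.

458*log(t - 7)/21 - 1162*log(t - 6)/65 + log(t - 1)/120 + 771*log(t + 7)/728 + C

Factor the denominator: (t - 7)*(t - 6)*(t - 1)*(t + 7).
Partial-fraction decomposition: 771/(728*(t + 7)) + 1/(120*(t - 1)) - 1162/(65*(t - 6)) + 458/(21*(t - 7)).
Integrate each term: A/(t−a) contributes A·log|t−a|.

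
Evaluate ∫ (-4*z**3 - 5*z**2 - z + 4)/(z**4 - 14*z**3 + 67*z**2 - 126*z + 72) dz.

Factor the denominator: (z - 6)*(z - 4)*(z - 3)*(z - 1).
Partial-fraction decomposition: 1/(5*(z - 1)) - 76/(3*(z - 3)) + 56/(z - 4) - 523/(15*(z - 6)).
Integrate each term: A/(z−a) contributes A·log|z−a|.

-523*log(z - 6)/15 + 56*log(z - 4) - 76*log(z - 3)/3 + log(z - 1)/5 + C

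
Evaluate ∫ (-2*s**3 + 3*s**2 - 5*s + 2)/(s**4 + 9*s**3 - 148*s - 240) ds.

-49*log(s - 4)/270 - 5*log(s + 2)/9 + 352*log(s + 5)/27 - 143*log(s + 6)/10 + C

Factor the denominator: (s - 4)*(s + 2)*(s + 5)*(s + 6).
Partial-fraction decomposition: -143/(10*(s + 6)) + 352/(27*(s + 5)) - 5/(9*(s + 2)) - 49/(270*(s - 4)).
Integrate each term: A/(s−a) contributes A·log|s−a|.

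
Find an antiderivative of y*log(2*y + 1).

Use integration by parts with u = log(2*y + 1), dv = y dy.
Then du = 2/(2*y + 1) dy and v = y**2/2.

y**2*log(2*y + 1)/2 - y**2/4 + y/4 - log(2*y + 1)/8 + C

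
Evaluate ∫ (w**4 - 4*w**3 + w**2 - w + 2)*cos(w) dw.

Use integration by parts with u = w**4 - 4*w**3 + w**2 - w + 2, dv = cos(w) dw, so v = sin(w).
Apply parts 4 times (tabular method): alternate signs, differentiate u down to 0, integrate dv up.

w**4*sin(w) - 4*w**3*sin(w) + 4*w**3*cos(w) - 11*w**2*sin(w) - 12*w**2*cos(w) + 23*w*sin(w) - 22*w*cos(w) + 24*sin(w) + 23*cos(w) + C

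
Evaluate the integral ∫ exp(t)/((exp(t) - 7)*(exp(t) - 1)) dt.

Let u = e^t, du = e^t dt.
The integral becomes ∫ du/((u-7)(u-1)); decompose into partial fractions.

log(exp(t) - 7)/6 - log(exp(t) - 1)/6 + C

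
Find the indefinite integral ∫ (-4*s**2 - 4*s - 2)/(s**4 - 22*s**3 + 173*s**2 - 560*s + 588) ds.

1056*log(s - 7)/25 - 85*log(s - 6)/2 + 13*log(s - 2)/50 + 226/(5*s - 35) + C

Factor the denominator: (s - 7)**2*(s - 6)*(s - 2).
Partial-fraction decomposition: 13/(50*(s - 2)) - 85/(2*(s - 6)) + 1056/(25*(s - 7)) - 226/(5*(s - 7)**2).
Integrate each term; A/(s−a) gives A·log|s−a|; A/(s−a)² gives −A/(s−a).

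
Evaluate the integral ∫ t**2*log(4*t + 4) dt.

t**3*log(4*t + 4)/3 - t**3/9 + t**2/6 - t/3 + log(t + 1)/3 + C

Use integration by parts with u = log(4*t + 4), dv = t**2 dt.
Then du = 4/(4*t + 4) dt and v = t**3/3.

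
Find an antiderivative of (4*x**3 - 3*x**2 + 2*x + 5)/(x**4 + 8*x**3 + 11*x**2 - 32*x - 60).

29*log(x - 2)/140 + 43*log(x + 2)/12 - 68*log(x + 3)/5 + 290*log(x + 5)/21 + C

Factor the denominator: (x - 2)*(x + 2)*(x + 3)*(x + 5).
Partial-fraction decomposition: 290/(21*(x + 5)) - 68/(5*(x + 3)) + 43/(12*(x + 2)) + 29/(140*(x - 2)).
Integrate each term: A/(x−a) contributes A·log|x−a|.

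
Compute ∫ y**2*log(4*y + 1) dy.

Use integration by parts with u = log(4*y + 1), dv = y**2 dy.
Then du = 4/(4*y + 1) dy and v = y**3/3.

y**3*log(4*y + 1)/3 - y**3/9 + y**2/24 - y/48 + log(4*y + 1)/192 + C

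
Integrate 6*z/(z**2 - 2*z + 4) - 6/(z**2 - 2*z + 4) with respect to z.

3*log(z**2 - 2*z + 4) + C

Let u = z**2 - 2*z + 4, so du = (2*z - 2) dz.
Rewriting, the integral becomes 3·∫ 1/u du = 3·log(u).
Substituting back, u = z**2 - 2*z + 4.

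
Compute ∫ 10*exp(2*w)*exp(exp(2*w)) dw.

5*exp(exp(2*w)) + C

Let u = exp(2*w), so du = (2*exp(2*w)) dw.
Rewriting, the integral becomes 5·∫ e^u du = 5·e^u.
Substituting back, u = exp(2*w).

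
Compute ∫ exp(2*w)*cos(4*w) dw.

exp(2*w)*sin(4*w)/5 + exp(2*w)*cos(4*w)/10 + C

Let I denote the integral. Integrate by parts with u = cos(4*w), dv = exp(2*w) dw, so v = exp(2*w)/2: I = exp(2*w)*cos(4*w)/2 + 2·∫ exp(2*w)*sin(4*w) dw.
Apply parts again with u = sin(4*w), dv = exp(2*w) dw: ∫ exp(2*w)*sin(4*w) dw = exp(2*w)*sin(4*w)/2 − 2·I. Substituting back brings back I: I = exp(2*w)*sin(4*w) + exp(2*w)*cos(4*w)/2 − 4·I.
Solving for I: (1 + 4)·I equals the remaining terms, so I = (1/5)·(exp(2*w)*sin(4*w) + exp(2*w)*cos(4*w)/2).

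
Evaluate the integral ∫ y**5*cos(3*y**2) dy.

y**4*sin(3*y**2)/6 + y**2*cos(3*y**2)/9 - sin(3*y**2)/27 + C

Let u = y², du = 2y dy; rewrite as (1/2)∫ u^2·cos(3u) du.
Now integrate by parts 2 times.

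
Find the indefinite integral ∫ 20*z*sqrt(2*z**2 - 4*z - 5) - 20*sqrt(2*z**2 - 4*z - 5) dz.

Let u = 2*z**2 - 4*z - 5, so du = (4*z - 4) dz.
Rewriting, the integral becomes 5·∫ √u du = 5·(2/3)u^(3/2).
Substituting back, u = 2*z**2 - 4*z - 5.

10*(2*z**2 - 4*z - 5)**(3/2)/3 + C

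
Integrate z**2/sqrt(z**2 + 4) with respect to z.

Substitute z = 2·tan(θ), so dz = 2·sec(θ)^2 dθ and the radical becomes sqrt(z**2 + 4) = 2·sec(θ) by the Pythagorean identity.
Integrate the resulting trig expression in θ, then back-substitute tan(θ) = z/2, sec(θ) = sqrt(z**2 + 4)/2 (absorbing any constant into C).

z*sqrt(z**2 + 4)/2 - 2*log(z + sqrt(z**2 + 4)) + C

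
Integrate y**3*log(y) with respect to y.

Use integration by parts with u = log(y), dv = y**3 dy.
Then du = 1/y dy and v = y**4/4.

y**4*log(y)/4 - y**4/16 + C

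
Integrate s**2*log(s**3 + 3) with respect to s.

Let u = s**3 + 3, so du = (3*s**2) ds.
The integral becomes (1/3)·∫ log(u) du; integrate by parts with u′=log(u), dv′=du.

s**3*log(s**3 + 3)/3 - s**3/3 + log(s**3 + 3) + C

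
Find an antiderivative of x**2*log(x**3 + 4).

Let u = x**3 + 4, so du = (3*x**2) dx.
The integral becomes (1/3)·∫ log(u) du; integrate by parts with u′=log(u), dv′=du.

x**3*log(x**3 + 4)/3 - x**3/3 + 4*log(x**3 + 4)/3 + C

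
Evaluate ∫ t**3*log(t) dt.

t**4*log(t)/4 - t**4/16 + C

Use integration by parts with u = log(t), dv = t**3 dt.
Then du = 1/t dt and v = t**4/4.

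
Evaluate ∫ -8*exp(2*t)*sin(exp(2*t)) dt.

Let u = exp(2*t), so du = (2*exp(2*t)) dt.
Rewriting, the integral becomes -4·∫ sin(u) du = -4·-cos(u).
Substituting back, u = exp(2*t).

4*cos(exp(2*t)) + C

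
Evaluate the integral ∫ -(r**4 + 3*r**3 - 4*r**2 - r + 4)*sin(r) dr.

Use integration by parts with u = r**4 + 3*r**3 - 4*r**2 - r + 4, dv = -sin(r) dr, so v = cos(r).
Apply parts 4 times (tabular method): alternate signs, differentiate u down to 0, integrate dv up.

r**4*cos(r) - 4*r**3*sin(r) + 3*r**3*cos(r) - 9*r**2*sin(r) - 16*r**2*cos(r) + 32*r*sin(r) - 19*r*cos(r) + 19*sin(r) + 36*cos(r) + C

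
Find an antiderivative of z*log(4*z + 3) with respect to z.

z**2*log(4*z + 3)/2 - z**2/4 + 3*z/8 - 9*log(4*z + 3)/32 + C

Use integration by parts with u = log(4*z + 3), dv = z dz.
Then du = 4/(4*z + 3) dz and v = z**2/2.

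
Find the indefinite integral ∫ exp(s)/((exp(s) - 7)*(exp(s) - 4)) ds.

Let u = e^s, du = e^s ds.
The integral becomes ∫ du/((u-7)(u-4)); decompose into partial fractions.

log(exp(s) - 7)/3 - log(exp(s) - 4)/3 + C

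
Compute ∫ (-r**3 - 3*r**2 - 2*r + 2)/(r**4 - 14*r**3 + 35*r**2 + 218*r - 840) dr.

Factor the denominator: (r - 7)*(r - 6)*(r - 5)*(r + 4).
Partial-fraction decomposition: -13/(495*(r + 4)) - 104/(9*(r - 5)) + 167/(5*(r - 6)) - 251/(11*(r - 7)).
Integrate each term: A/(r−a) contributes A·log|r−a|.

-251*log(r - 7)/11 + 167*log(r - 6)/5 - 104*log(r - 5)/9 - 13*log(r + 4)/495 + C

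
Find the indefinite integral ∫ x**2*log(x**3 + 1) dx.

x**3*log(x**3 + 1)/3 - x**3/3 + log(x**3 + 1)/3 + C

Let u = x**3 + 1, so du = (3*x**2) dx.
The integral becomes (1/3)·∫ log(u) du; integrate by parts with u′=log(u), dv′=du.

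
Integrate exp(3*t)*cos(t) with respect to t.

Let I denote the integral. Integrate by parts with u = cos(t), dv = exp(3*t) dt, so v = exp(3*t)/3: I = exp(3*t)*cos(t)/3 + (1/3)·∫ exp(3*t)*sin(t) dt.
Apply parts again with u = sin(t), dv = exp(3*t) dt: ∫ exp(3*t)*sin(t) dt = exp(3*t)*sin(t)/3 − (1/3)·I. Substituting back brings back I: I = exp(3*t)*sin(t)/9 + exp(3*t)*cos(t)/3 − (1/9)·I.
Solving for I: (1 + 1/9)·I equals the remaining terms, so I = (9/10)·(exp(3*t)*sin(t)/9 + exp(3*t)*cos(t)/3).

exp(3*t)*sin(t)/10 + 3*exp(3*t)*cos(t)/10 + C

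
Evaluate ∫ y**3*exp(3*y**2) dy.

(3*y**2 - 1)*exp(3*y**2)/18 + C

Let u = y², du = 2y dy; rewrite as (1/2)∫ u^1·exp(3u) du.
Now integrate by parts 1 time.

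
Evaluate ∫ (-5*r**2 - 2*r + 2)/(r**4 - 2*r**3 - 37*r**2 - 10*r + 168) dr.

Factor the denominator: (r - 7)*(r - 2)*(r + 3)*(r + 4).
Partial-fraction decomposition: 35/(33*(r + 4)) - 37/(50*(r + 3)) + 11/(75*(r - 2)) - 257/(550*(r - 7)).
Integrate each term: A/(r−a) contributes A·log|r−a|.

-257*log(r - 7)/550 + 11*log(r - 2)/75 - 37*log(r + 3)/50 + 35*log(r + 4)/33 + C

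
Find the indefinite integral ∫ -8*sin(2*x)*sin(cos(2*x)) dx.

Let u = cos(2*x), so du = (-2*sin(2*x)) dx.
Rewriting, the integral becomes 4·∫ sin(u) du = 4·-cos(u).
Substituting back, u = cos(2*x).

-4*cos(cos(2*x)) + C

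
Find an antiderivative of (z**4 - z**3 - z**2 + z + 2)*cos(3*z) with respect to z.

Use integration by parts with u = z**4 - z**3 - z**2 + z + 2, dv = cos(3*z) dz, so v = sin(3*z)/3.
Apply parts 4 times (tabular method): alternate signs, differentiate u down to 0, integrate dv up.

z**4*sin(3*z)/3 - z**3*sin(3*z)/3 + 4*z**3*cos(3*z)/9 - 7*z**2*sin(3*z)/9 - z**2*cos(3*z)/3 + 5*z*sin(3*z)/9 - 14*z*cos(3*z)/27 + 68*sin(3*z)/81 + 5*cos(3*z)/27 + C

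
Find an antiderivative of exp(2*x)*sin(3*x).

2*exp(2*x)*sin(3*x)/13 - 3*exp(2*x)*cos(3*x)/13 + C

Let I denote the integral. Integrate by parts with u = sin(3*x), dv = exp(2*x) dx, so v = exp(2*x)/2: I = exp(2*x)*sin(3*x)/2 − (3/2)·∫ exp(2*x)*cos(3*x) dx.
Apply parts again with u = cos(3*x), dv = exp(2*x) dx: ∫ exp(2*x)*cos(3*x) dx = exp(2*x)*cos(3*x)/2 + (3/2)·I. Substituting back brings back I: I = exp(2*x)*sin(3*x)/2 - 3*exp(2*x)*cos(3*x)/4 − (9/4)·I.
Solving for I: (1 + 9/4)·I equals the remaining terms, so I = (4/13)·(exp(2*x)*sin(3*x)/2 - 3*exp(2*x)*cos(3*x)/4).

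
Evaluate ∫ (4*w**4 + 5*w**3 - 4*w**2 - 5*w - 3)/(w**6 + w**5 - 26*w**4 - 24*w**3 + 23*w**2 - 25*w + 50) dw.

2997*log(w - 5)/7280 + log(w - 1)/48 + log(w + 2)/21 - 599*log(w + 5)/1560 - 5*log(w**2 + 1)/104 + 5*atan(w)/52 + C

Factor the denominator: (w - 5)*(w - 1)*(w + 2)*(w + 5)*(w**2 + 1).
Partial-fraction decomposition: -5*(w - 1)/(52*(w**2 + 1)) - 599/(1560*(w + 5)) + 1/(21*(w + 2)) + 1/(48*(w - 1)) + 2997/(7280*(w - 5)).
Integrate each term; A/(w−a) gives A·log|w−a|; the (Bw+D)/(w²+p²) term gives a log and an atan.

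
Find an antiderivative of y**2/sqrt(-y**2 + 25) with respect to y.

-y*sqrt(-y**2 + 25)/2 + 25*asin(y/5)/2 + C

Substitute y = 5·sin(θ), so dy = 5·cos(θ) dθ and the radical becomes sqrt(-y**2 + 25) = 5·cos(θ) by the Pythagorean identity.
Integrate the resulting trig expression in θ, then back-substitute θ = asin(y/5), sin(θ) = y/5, cos(θ) = sqrt(-y**2 + 25)/5 (absorbing any constant into C).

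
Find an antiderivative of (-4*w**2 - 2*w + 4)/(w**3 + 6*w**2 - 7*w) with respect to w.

-4*log(w)/7 - log(w - 1)/4 - 89*log(w + 7)/28 + C

Factor the denominator: w*(w - 1)*(w + 7).
Partial-fraction decomposition: -89/(28*(w + 7)) - 1/(4*(w - 1)) - 4/(7*w).
Integrate each term: A/(w−a) contributes A·log|w−a|.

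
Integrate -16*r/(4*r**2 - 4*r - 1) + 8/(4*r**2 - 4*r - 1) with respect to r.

Let u = 4*r**2 - 4*r - 1, so du = (8*r - 4) dr.
Rewriting, the integral becomes -2·∫ 1/u du = -2·log(u).
Substituting back, u = 4*r**2 - 4*r - 1.

-2*log(4*r**2 - 4*r - 1) + C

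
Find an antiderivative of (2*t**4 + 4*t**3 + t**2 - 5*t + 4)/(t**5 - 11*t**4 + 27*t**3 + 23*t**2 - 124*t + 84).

Factor the denominator: (t - 7)*(t - 3)*(t - 2)*(t - 1)*(t + 2).
Partial-fraction decomposition: 1/(30*(t + 2)) - 1/(6*(t - 1)) + 31/(10*(t - 2)) - 67/(10*(t - 3)) + 86/(15*(t - 7)).
Integrate each term: A/(t−a) contributes A·log|t−a|.

86*log(t - 7)/15 - 67*log(t - 3)/10 + 31*log(t - 2)/10 - log(t - 1)/6 + log(t + 2)/30 + C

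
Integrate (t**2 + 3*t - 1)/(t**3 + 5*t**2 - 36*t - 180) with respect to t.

53*log(t - 6)/132 - 9*log(t + 5)/11 + 17*log(t + 6)/12 + C

Factor the denominator: (t - 6)*(t + 5)*(t + 6).
Partial-fraction decomposition: 17/(12*(t + 6)) - 9/(11*(t + 5)) + 53/(132*(t - 6)).
Integrate each term: A/(t−a) contributes A·log|t−a|.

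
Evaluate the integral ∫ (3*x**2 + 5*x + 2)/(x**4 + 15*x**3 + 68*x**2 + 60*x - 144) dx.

Factor the denominator: (x - 1)*(x + 4)*(x + 6)**2.
Partial-fraction decomposition: 143/(98*(x + 6)) + 40/(7*(x + 6)**2) - 3/(2*(x + 4)) + 2/(49*(x - 1)).
Integrate each term; A/(x−a) gives A·log|x−a|; A/(x−a)² gives −A/(x−a).

2*log(x - 1)/49 - 3*log(x + 4)/2 + 143*log(x + 6)/98 - 40/(7*x + 42) + C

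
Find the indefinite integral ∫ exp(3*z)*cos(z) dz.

exp(3*z)*sin(z)/10 + 3*exp(3*z)*cos(z)/10 + C

Let I denote the integral. Integrate by parts with u = cos(z), dv = exp(3*z) dz, so v = exp(3*z)/3: I = exp(3*z)*cos(z)/3 + (1/3)·∫ exp(3*z)*sin(z) dz.
Apply parts again with u = sin(z), dv = exp(3*z) dz: ∫ exp(3*z)*sin(z) dz = exp(3*z)*sin(z)/3 − (1/3)·I. Substituting back brings back I: I = exp(3*z)*sin(z)/9 + exp(3*z)*cos(z)/3 − (1/9)·I.
Solving for I: (1 + 1/9)·I equals the remaining terms, so I = (9/10)·(exp(3*z)*sin(z)/9 + exp(3*z)*cos(z)/3).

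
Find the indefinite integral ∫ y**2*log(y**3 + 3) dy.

Let u = y**3 + 3, so du = (3*y**2) dy.
The integral becomes (1/3)·∫ log(u) du; integrate by parts with u′=log(u), dv′=du.

y**3*log(y**3 + 3)/3 - y**3/3 + log(y**3 + 3) + C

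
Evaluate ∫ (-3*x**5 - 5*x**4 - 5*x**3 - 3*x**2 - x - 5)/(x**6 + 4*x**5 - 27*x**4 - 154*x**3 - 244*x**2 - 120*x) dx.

log(x)/24 - 31007*log(x - 6)/29568 - log(x + 1)/7 + 1825*log(x + 2)/1152 - 340*log(x + 5)/99 + 41/(48*x + 96) + C

Factor the denominator: x*(x - 6)*(x + 1)*(x + 2)**2*(x + 5).
Partial-fraction decomposition: -340/(99*(x + 5)) + 1825/(1152*(x + 2)) - 41/(48*(x + 2)**2) - 1/(7*(x + 1)) - 31007/(29568*(x - 6)) + 1/(24*x).
Integrate each term; A/(x−a) gives A·log|x−a|; A/(x−a)² gives −A/(x−a).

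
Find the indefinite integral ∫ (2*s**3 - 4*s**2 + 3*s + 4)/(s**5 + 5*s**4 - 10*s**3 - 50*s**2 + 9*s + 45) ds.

31*log(s - 3)/384 - 5*log(s - 1)/96 - 5*log(s + 1)/64 + 95*log(s + 3)/96 - 361*log(s + 5)/384 + C

Factor the denominator: (s - 3)*(s - 1)*(s + 1)*(s + 3)*(s + 5).
Partial-fraction decomposition: -361/(384*(s + 5)) + 95/(96*(s + 3)) - 5/(64*(s + 1)) - 5/(96*(s - 1)) + 31/(384*(s - 3)).
Integrate each term: A/(s−a) contributes A·log|s−a|.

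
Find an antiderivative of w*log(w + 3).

w**2*log(w + 3)/2 - w**2/4 + 3*w/2 - 9*log(w + 3)/2 + C

Use integration by parts with u = log(w + 3), dv = w dw.
Then du = 1/(w + 3) dw and v = w**2/2.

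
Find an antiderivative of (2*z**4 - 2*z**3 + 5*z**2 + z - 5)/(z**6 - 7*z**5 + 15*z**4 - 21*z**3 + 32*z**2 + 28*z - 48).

Factor the denominator: (z - 4)*(z - 3)*(z - 1)*(z + 1)*(z**2 + 4).
Partial-fraction decomposition: -(121*z - 196)/(1300*(z**2 + 4)) - 3/(200*(z + 1)) + 1/(60*(z - 1)) - 151/(104*(z - 3)) + 463/(300*(z - 4)).
Integrate each term; A/(z−a) gives A·log|z−a|; the (Bz+D)/(z²+p²) term gives a log and an atan.

463*log(z - 4)/300 - 151*log(z - 3)/104 + log(z - 1)/60 - 3*log(z + 1)/200 - 121*log(z**2 + 4)/2600 + 49*atan(z/2)/650 + C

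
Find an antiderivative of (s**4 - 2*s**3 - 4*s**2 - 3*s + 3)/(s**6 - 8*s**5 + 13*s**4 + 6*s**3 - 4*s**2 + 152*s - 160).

263*log(s - 5)/812 - 11*log(s - 4)/72 - log(s - 1)/36 - 25*log(s + 2)/1008 - 55*log(s**2 + 4)/928 - 7*atan(s/2)/464 + C

Factor the denominator: (s - 5)*(s - 4)*(s - 1)*(s + 2)*(s**2 + 4).
Partial-fraction decomposition: -(55*s + 14)/(464*(s**2 + 4)) - 25/(1008*(s + 2)) - 1/(36*(s - 1)) - 11/(72*(s - 4)) + 263/(812*(s - 5)).
Integrate each term; A/(s−a) gives A·log|s−a|; the (Bs+D)/(s²+p²) term gives a log and an atan.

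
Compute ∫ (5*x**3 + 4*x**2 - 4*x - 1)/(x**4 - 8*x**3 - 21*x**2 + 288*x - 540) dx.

Factor the denominator: (x - 6)*(x - 5)*(x - 3)*(x + 6).
Partial-fraction decomposition: 83/(108*(x + 6)) + 79/(27*(x - 3)) - 32/(x - 5) + 1199/(36*(x - 6)).
Integrate each term: A/(x−a) contributes A·log|x−a|.

1199*log(x - 6)/36 - 32*log(x - 5) + 79*log(x - 3)/27 + 83*log(x + 6)/108 + C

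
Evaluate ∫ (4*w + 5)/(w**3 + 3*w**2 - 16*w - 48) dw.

Factor the denominator: (w - 4)*(w + 3)*(w + 4).
Partial-fraction decomposition: -11/(8*(w + 4)) + 1/(w + 3) + 3/(8*(w - 4)).
Integrate each term: A/(w−a) contributes A·log|w−a|.

3*log(w - 4)/8 + log(w + 3) - 11*log(w + 4)/8 + C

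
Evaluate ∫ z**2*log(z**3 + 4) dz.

Let u = z**3 + 4, so du = (3*z**2) dz.
The integral becomes (1/3)·∫ log(u) du; integrate by parts with u′=log(u), dv′=du.

z**3*log(z**3 + 4)/3 - z**3/3 + 4*log(z**3 + 4)/3 + C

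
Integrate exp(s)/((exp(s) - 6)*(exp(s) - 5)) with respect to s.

log(exp(s) - 6) - log(exp(s) - 5) + C

Let u = e^s, du = e^s ds.
The integral becomes ∫ du/((u-6)(u-5)); decompose into partial fractions.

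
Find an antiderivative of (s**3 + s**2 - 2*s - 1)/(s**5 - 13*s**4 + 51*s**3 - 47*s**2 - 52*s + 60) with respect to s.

239*log(s - 6)/140 - 139*log(s - 5)/72 + 7*log(s - 2)/36 + log(s - 1)/40 + log(s + 1)/252 + C

Factor the denominator: (s - 6)*(s - 5)*(s - 2)*(s - 1)*(s + 1).
Partial-fraction decomposition: 1/(252*(s + 1)) + 1/(40*(s - 1)) + 7/(36*(s - 2)) - 139/(72*(s - 5)) + 239/(140*(s - 6)).
Integrate each term: A/(s−a) contributes A·log|s−a|.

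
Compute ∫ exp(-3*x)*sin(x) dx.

-3*exp(-3*x)*sin(x)/10 - exp(-3*x)*cos(x)/10 + C

Let I denote the integral. Integrate by parts with u = sin(x), dv = exp(-3*x) dx, so v = -exp(-3*x)/3: I = -exp(-3*x)*sin(x)/3 + (1/3)·∫ exp(-3*x)*cos(x) dx.
Apply parts again with u = cos(x), dv = exp(-3*x) dx: ∫ exp(-3*x)*cos(x) dx = -exp(-3*x)*cos(x)/3 − (1/3)·I. Substituting back brings back I: I = -exp(-3*x)*sin(x)/3 - exp(-3*x)*cos(x)/9 − (1/9)·I.
Solving for I: (1 + 1/9)·I equals the remaining terms, so I = (9/10)·(-exp(-3*x)*sin(x)/3 - exp(-3*x)*cos(x)/9).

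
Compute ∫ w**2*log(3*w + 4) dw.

w**3*log(3*w + 4)/3 - w**3/9 + 2*w**2/9 - 16*w/27 + 64*log(3*w + 4)/81 + C

Use integration by parts with u = log(3*w + 4), dv = w**2 dw.
Then du = 3/(3*w + 4) dw and v = w**3/3.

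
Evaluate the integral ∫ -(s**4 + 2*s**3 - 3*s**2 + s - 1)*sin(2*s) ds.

Use integration by parts with u = s**4 + 2*s**3 - 3*s**2 + s - 1, dv = -sin(2*s) ds, so v = cos(2*s)/2.
Apply parts 4 times (tabular method): alternate signs, differentiate u down to 0, integrate dv up.

s**4*cos(2*s)/2 - s**3*sin(2*s) + s**3*cos(2*s) - 3*s**2*sin(2*s)/2 - 3*s**2*cos(2*s) + 3*s*sin(2*s) - s*cos(2*s) + sin(2*s)/2 + cos(2*s) + C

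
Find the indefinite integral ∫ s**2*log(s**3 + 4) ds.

s**3*log(s**3 + 4)/3 - s**3/3 + 4*log(s**3 + 4)/3 + C

Let u = s**3 + 4, so du = (3*s**2) ds.
The integral becomes (1/3)·∫ log(u) du; integrate by parts with u′=log(u), dv′=du.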